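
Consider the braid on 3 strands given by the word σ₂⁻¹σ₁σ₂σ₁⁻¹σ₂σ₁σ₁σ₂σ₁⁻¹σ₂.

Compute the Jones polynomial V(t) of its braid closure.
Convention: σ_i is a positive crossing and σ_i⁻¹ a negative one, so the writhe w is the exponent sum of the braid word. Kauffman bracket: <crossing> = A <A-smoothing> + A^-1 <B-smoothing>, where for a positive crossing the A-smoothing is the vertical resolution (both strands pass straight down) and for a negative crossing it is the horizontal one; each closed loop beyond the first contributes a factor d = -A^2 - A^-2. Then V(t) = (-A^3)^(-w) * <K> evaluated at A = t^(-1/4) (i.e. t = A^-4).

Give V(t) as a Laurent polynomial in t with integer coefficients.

The presented braid s2^-1 s1 s2 s1^-1 s2 s1 s1 s2 s1^-1 s2 on 3 strands reduces by inverse Markov moves (closure unchanged at each step):
  Deconjugate: the word is γ·β·γ⁻¹ with γ = s2^-1 (prefix) and γ⁻¹ = s2 (suffix); strip both.
  Deconjugate: the word is γ·β·γ⁻¹ with γ = s1 (prefix) and γ⁻¹ = s1^-1 (suffix); strip both.
Reduced to β = s2 s1^-1 s2 s1 s1 s2 on 3 strands, 6 crossings.
Compute on β:
Braid: s2 s1^-1 s2 s1 s1 s2 on 3 strands, 6 crossings.
Writhe w = (#positive) - (#negative) = 5 - 1 = 4.
Computing the Kauffman bracket via state sum. There are 2^6 = 64 states.
Each crossing splits two ways (0=vertical, 1=horizontal). The state's weight is A^(#A-smoothings - #B-smoothings) * d^(loops - 1).
Tabulate the states by total A-exponent and number of loops L (A-exp: L × count):
  A^6: L=2 ×1
  A^4: L=1 ×3, L=3 ×3
  A^2: L=2 ×14, L=4 ×1
  A^0: L=1 ×10, L=3 ×10
  A^-2: L=2 ×13, L=4 ×2
  A^-4: L=3 ×6
  A^-6: L=4 ×1
Each group contributes A^e * Σ count * d^(L-1):
Powers of d = -A^2 - A^-2: d^2 = A^4 + 2 + A^-4; d^3 = -A^6 - 3*A^2 - 3*A^-2 - A^-6.
  A^6 * (d) = -A^8 - A^4
  A^4 * (3 + 3*d^2) = 3*A^8 + 9*A^4 + 3
  A^2 * (14*d + d^3) = -A^8 - 17*A^4 - 17 - A^-4
  A^0 * (10 + 10*d^2) = 10*A^4 + 30 + 10*A^-4
  A^-2 * (13*d + 2*d^3) = -2*A^4 - 19 - 19*A^-4 - 2*A^-8
  A^-4 * (6*d^2) = 6 + 12*A^-4 + 6*A^-8
  A^-6 * (d^3) = -1 - 3*A^-4 - 3*A^-8 - A^-12
Summing the groups: <K> = A^8 - A^4 + 2 - A^-4 + A^-8 - A^-12
Normalise by the writhe: (-A^3)^(-w) = (-A^3)^(-4) = A^-12, so f(A) = A^-12 * <K> = A^-4 - A^-8 + 2*A^-12 - A^-16 + A^-20 - A^-24.
Substitute A = t^(-1/4), i.e. A^e → t^(-e/4): V(t) = -t^6 + t^5 - t^4 + 2*t^3 - t^2 + t

Answer: -t^6 + t^5 - t^4 + 2*t^3 - t^2 + t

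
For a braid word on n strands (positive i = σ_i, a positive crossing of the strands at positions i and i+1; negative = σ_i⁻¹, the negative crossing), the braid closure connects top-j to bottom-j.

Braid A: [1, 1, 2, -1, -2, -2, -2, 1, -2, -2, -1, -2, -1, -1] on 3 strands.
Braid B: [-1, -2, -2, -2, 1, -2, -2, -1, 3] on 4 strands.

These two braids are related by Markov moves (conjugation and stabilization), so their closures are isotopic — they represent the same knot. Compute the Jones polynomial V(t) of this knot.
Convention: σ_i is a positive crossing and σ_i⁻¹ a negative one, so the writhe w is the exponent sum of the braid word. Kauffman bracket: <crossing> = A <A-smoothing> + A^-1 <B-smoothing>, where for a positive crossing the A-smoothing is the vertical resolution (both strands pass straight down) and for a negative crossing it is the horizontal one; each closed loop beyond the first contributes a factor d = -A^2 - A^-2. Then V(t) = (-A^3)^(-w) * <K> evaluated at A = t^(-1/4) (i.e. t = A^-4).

Markov-equivalent braids have isotopic closures, hence identical knot invariants. Strip the Markov moves from each word to reach a common short braid β, then compute V(t) once on β.
Braid A: s1 s1 s2 s1^-1 s2^-1 s2^-1 s2^-1 s1 s2^-1 s2^-1 s1^-1 s2^-1 s1^-1 s1^-1 on 3 strands reduces by inverse Markov moves (closure unchanged at each step):
  Deconjugate: the word is γ·β·γ⁻¹ with γ = s1 (prefix) and γ⁻¹ = s1^-1 (suffix); strip both.
  Deconjugate: the word is γ·β·γ⁻¹ with γ = s1 s2 (prefix) and γ⁻¹ = s2^-1 s1^-1 (suffix); strip both.
Reduced to β = s1^-1 s2^-1 s2^-1 s2^-1 s1 s2^-1 s2^-1 s1^-1 on 3 strands, 8 crossings.
Braid B: s1^-1 s2^-1 s2^-1 s2^-1 s1 s2^-1 s2^-1 s1^-1 s3 on 4 strands reduces by inverse Markov moves (closure unchanged at each step):
  Destabilize: the word has the form β·s3 where s3 occurs only as the final letter (β ∈ B_3); drop it and the last strand → 3 strands.
Reduced to β = s1^-1 s2^-1 s2^-1 s2^-1 s1 s2^-1 s2^-1 s1^-1 on 3 strands, 8 crossings.
Both give the same β = s1^-1 s2^-1 s2^-1 s2^-1 s1 s2^-1 s2^-1 s1^-1 on 3 strands, so one state sum suffices:
Braid: s1^-1 s2^-1 s2^-1 s2^-1 s1 s2^-1 s2^-1 s1^-1 on 3 strands, 8 crossings.
Writhe w = (#positive) - (#negative) = 1 - 7 = -6.
Enumerate smoothing states for the bracket polynomial. There are 2^8 = 256 states.
Smooth each crossing (0=||, 1=⌣⌢); contribution A^(Σ sign_k(1-2s_k)) * d^(L-1).
Tabulate the states by total A-exponent and number of loops L (A-exp: L × count):
  A^8: L=6 ×1
  A^6: L=5 ×8
  A^4: L=4 ×27, L=6 ×1
  A^2: L=3 ×49, L=5 ×7
  A^0: L=2 ×49, L=4 ×21
  A^-2: L=1 ×22, L=3 ×34
  A^-4: L=2 ×27, L=4 ×1
  A^-6: L=1 ×5, L=3 ×3
  A^-8: L=2 ×1
Each group contributes A^e * Σ count * d^(L-1):
Powers of d = -A^2 - A^-2: d^2 = A^4 + 2 + A^-4; d^3 = -A^6 - 3*A^2 - 3*A^-2 - A^-6; d^4 = A^8 + 4*A^4 + 6 + 4*A^-4 + A^-8; d^5 = -A^10 - 5*A^6 - 10*A^2 - 10*A^-2 - 5*A^-6 - A^-10.
  A^8 * (d^5) = -A^18 - 5*A^14 - 10*A^10 - 10*A^6 - 5*A^2 - A^-2
  A^6 * (8*d^4) = 8*A^14 + 32*A^10 + 48*A^6 + 32*A^2 + 8*A^-2
  A^4 * (27*d^3 + d^5) = -A^14 - 32*A^10 - 91*A^6 - 91*A^2 - 32*A^-2 - A^-6
  A^2 * (49*d^2 + 7*d^4) = 7*A^10 + 77*A^6 + 140*A^2 + 77*A^-2 + 7*A^-6
  A^0 * (49*d + 21*d^3) = -21*A^6 - 112*A^2 - 112*A^-2 - 21*A^-6
  A^-2 * (22 + 34*d^2) = 34*A^2 + 90*A^-2 + 34*A^-6
  A^-4 * (27*d + d^3) = -A^2 - 30*A^-2 - 30*A^-6 - A^-10
  A^-6 * (5 + 3*d^2) = 3*A^-2 + 11*A^-6 + 3*A^-10
  A^-8 * (d) = -A^-6 - A^-10
Summing the groups: <K> = -A^18 + 2*A^14 - 3*A^10 + 3*A^6 - 3*A^2 + 3*A^-2 - A^-6 + A^-10
Normalise by the writhe: (-A^3)^(-w) = (-A^3)^(6) = A^18, so f(A) = A^18 * <K> = -A^36 + 2*A^32 - 3*A^28 + 3*A^24 - 3*A^20 + 3*A^16 - A^12 + A^8.
Substitute A = t^(-1/4), i.e. A^e → t^(-e/4): V(t) = t^-2 - t^-3 + 3*t^-4 - 3*t^-5 + 3*t^-6 - 3*t^-7 + 2*t^-8 - t^-9

Answer: t^-2 - t^-3 + 3*t^-4 - 3*t^-5 + 3*t^-6 - 3*t^-7 + 2*t^-8 - t^-9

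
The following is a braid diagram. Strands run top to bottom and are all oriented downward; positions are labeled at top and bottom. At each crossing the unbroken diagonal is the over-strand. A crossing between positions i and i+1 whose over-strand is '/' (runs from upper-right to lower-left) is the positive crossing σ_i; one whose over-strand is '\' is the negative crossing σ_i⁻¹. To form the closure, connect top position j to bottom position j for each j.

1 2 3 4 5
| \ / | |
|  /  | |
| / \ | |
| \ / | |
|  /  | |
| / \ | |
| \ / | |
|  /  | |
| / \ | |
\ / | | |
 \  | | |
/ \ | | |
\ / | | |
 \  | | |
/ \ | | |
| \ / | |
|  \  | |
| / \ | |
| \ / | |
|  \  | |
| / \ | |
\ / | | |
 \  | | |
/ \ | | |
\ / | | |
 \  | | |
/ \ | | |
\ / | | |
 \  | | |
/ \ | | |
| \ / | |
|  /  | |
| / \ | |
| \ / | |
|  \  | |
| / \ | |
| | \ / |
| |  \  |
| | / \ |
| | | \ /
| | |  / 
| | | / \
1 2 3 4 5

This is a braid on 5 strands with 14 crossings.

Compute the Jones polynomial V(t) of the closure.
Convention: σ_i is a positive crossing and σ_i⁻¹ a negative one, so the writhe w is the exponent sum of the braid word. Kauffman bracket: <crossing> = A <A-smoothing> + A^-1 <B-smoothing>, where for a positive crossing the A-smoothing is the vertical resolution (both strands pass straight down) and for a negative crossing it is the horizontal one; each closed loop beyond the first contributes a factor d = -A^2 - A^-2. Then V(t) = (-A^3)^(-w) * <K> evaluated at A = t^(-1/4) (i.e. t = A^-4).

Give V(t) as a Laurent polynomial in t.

-1 + 3*t^-1 - 4*t^-2 + 6*t^-3 - 5*t^-4 + 5*t^-5 - 4*t^-6 + 2*t^-7 - t^-8

Derivation:
Reading the diagram top to bottom ('/'-over between positions i,i+1 = s_i, '\'-over = s_i^-1): braid word = s2 s2 s2 s1^-1 s1^-1 s2^-1 s2^-1 s1^-1 s1^-1 s1^-1 s2 s2^-1 s3^-1 s4.
The presented braid s2 s2 s2 s1^-1 s1^-1 s2^-1 s2^-1 s1^-1 s1^-1 s1^-1 s2 s2^-1 s3^-1 s4 on 5 strands reduces by inverse Markov moves (closure unchanged at each step):
  Destabilize: the word has the form β·s4 where s4 occurs only as the final letter (β ∈ B_4); drop it and the last strand → 4 strands.
  Destabilize: the word has the form β·s3^-1 where s3^-1 occurs only as the final letter (β ∈ B_3); drop it and the last strand → 3 strands.
  Deconjugate: the word is γ·β·γ⁻¹ with γ = s2 (prefix) and γ⁻¹ = s2^-1 (suffix); strip both.
Reduced to β = s2 s2 s1^-1 s1^-1 s2^-1 s2^-1 s1^-1 s1^-1 s1^-1 s2 on 3 strands, 10 crossings.
Compute on β:
Braid: s2 s2 s1^-1 s1^-1 s2^-1 s2^-1 s1^-1 s1^-1 s1^-1 s2 on 3 strands, 10 crossings.
Writhe w = (#positive) - (#negative) = 3 - 7 = -4.
Computing the Kauffman bracket via state sum. There are 2^10 = 1024 states.
For each crossing: s=0 is the vertical smoothing, s=1 horizontal. Crossing k contributes A^(sign_k * (1 - 2*s_k)); loop factor d = -A^2 - A^-2.
Tabulate the states by total A-exponent and number of loops L (A-exp: L × count):
  A^10: L=6 ×1
  A^8: L=5 ×10
  A^6: L=4 ×41, L=6 ×4
  A^4: L=3 ×87, L=5 ×32, L=7 ×1
  A^2: L=2 ×97, L=4 ×100, L=6 ×13
  A^0: L=1 ×46, L=3 ×152, L=5 ×52, L=7 ×2
  A^-2: L=2 ×103, L=4 ×96, L=6 ×11
  A^-4: L=1 ×15, L=3 ×79, L=5 ×26
  A^-6: L=2 ×18, L=4 ×26, L=6 ×1
  A^-8: L=3 ×8, L=5 ×2
  A^-10: L=4 ×1
Each group contributes A^e * Σ count * d^(L-1):
Powers of d = -A^2 - A^-2: d^2 = A^4 + 2 + A^-4; d^3 = -A^6 - 3*A^2 - 3*A^-2 - A^-6; d^4 = A^8 + 4*A^4 + 6 + 4*A^-4 + A^-8; d^5 = -A^10 - 5*A^6 - 10*A^2 - 10*A^-2 - 5*A^-6 - A^-10; d^6 = A^12 + 6*A^8 + 15*A^4 + 20 + 15*A^-4 + 6*A^-8 + A^-12.
  A^10 * (d^5) = -A^20 - 5*A^16 - 10*A^12 - 10*A^8 - 5*A^4 - 1
  A^8 * (10*d^4) = 10*A^16 + 40*A^12 + 60*A^8 + 40*A^4 + 10
  A^6 * (41*d^3 + 4*d^5) = -4*A^16 - 61*A^12 - 163*A^8 - 163*A^4 - 61 - 4*A^-4
  A^4 * (87*d^2 + 32*d^4 + d^6) = A^16 + 38*A^12 + 230*A^8 + 386*A^4 + 230 + 38*A^-4 + A^-8
  A^2 * (97*d + 100*d^3 + 13*d^5) = -13*A^12 - 165*A^8 - 527*A^4 - 527 - 165*A^-4 - 13*A^-8
  A^0 * (46 + 152*d^2 + 52*d^4 + 2*d^6) = 2*A^12 + 64*A^8 + 390*A^4 + 702 + 390*A^-4 + 64*A^-8 + 2*A^-12
  A^-2 * (103*d + 96*d^3 + 11*d^5) = -11*A^8 - 151*A^4 - 501 - 501*A^-4 - 151*A^-8 - 11*A^-12
  A^-4 * (15 + 79*d^2 + 26*d^4) = 26*A^4 + 183 + 329*A^-4 + 183*A^-8 + 26*A^-12
  A^-6 * (18*d + 26*d^3 + d^5) = -A^4 - 31 - 106*A^-4 - 106*A^-8 - 31*A^-12 - A^-16
  A^-8 * (8*d^2 + 2*d^4) = 2 + 16*A^-4 + 28*A^-8 + 16*A^-12 + 2*A^-16
  A^-10 * (d^3) = -A^-4 - 3*A^-8 - 3*A^-12 - A^-16
Summing the groups: <K> = -A^20 + 2*A^16 - 4*A^12 + 5*A^8 - 5*A^4 + 6 - 4*A^-4 + 3*A^-8 - A^-12
Normalise by the writhe: (-A^3)^(-w) = (-A^3)^(4) = A^12, so f(A) = A^12 * <K> = -A^32 + 2*A^28 - 4*A^24 + 5*A^20 - 5*A^16 + 6*A^12 - 4*A^8 + 3*A^4 - 1.
Substitute A = t^(-1/4), i.e. A^e → t^(-e/4): V(t) = -1 + 3*t^-1 - 4*t^-2 + 6*t^-3 - 5*t^-4 + 5*t^-5 - 4*t^-6 + 2*t^-7 - t^-8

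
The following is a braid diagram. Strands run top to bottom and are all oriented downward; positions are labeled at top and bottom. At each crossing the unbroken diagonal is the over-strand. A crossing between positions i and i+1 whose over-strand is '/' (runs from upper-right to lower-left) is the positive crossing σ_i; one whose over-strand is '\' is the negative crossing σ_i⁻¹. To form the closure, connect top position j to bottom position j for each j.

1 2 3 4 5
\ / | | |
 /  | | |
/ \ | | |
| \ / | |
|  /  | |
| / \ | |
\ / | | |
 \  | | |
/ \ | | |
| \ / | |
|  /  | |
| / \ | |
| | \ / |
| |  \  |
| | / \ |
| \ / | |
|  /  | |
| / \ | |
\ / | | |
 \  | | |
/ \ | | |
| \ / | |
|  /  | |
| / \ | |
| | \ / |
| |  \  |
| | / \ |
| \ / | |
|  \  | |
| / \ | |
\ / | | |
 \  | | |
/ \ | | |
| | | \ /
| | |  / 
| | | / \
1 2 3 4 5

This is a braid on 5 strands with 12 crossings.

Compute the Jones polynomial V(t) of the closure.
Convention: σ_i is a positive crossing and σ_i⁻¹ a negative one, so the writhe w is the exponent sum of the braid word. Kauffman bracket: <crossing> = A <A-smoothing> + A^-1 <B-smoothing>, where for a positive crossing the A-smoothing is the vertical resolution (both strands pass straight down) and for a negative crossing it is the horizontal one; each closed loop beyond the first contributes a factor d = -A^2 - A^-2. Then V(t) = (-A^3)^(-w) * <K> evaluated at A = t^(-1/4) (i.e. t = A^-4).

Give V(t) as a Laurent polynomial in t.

-t^3 + 3*t^2 - 3*t + 4 - 4*t^-1 + 3*t^-2 - 2*t^-3 + t^-4

Derivation:
Reading the diagram top to bottom ('/'-over between positions i,i+1 = s_i, '\'-over = s_i^-1): braid word = s1 s2 s1^-1 s2 s3^-1 s2 s1^-1 s2 s3^-1 s2^-1 s1^-1 s4.
The presented braid s1 s2 s1^-1 s2 s3^-1 s2 s1^-1 s2 s3^-1 s2^-1 s1^-1 s4 on 5 strands reduces by inverse Markov moves (closure unchanged at each step):
  Destabilize: the word has the form β·s4 where s4 occurs only as the final letter (β ∈ B_4); drop it and the last strand → 4 strands.
  Deconjugate: the word is γ·β·γ⁻¹ with γ = s1 (prefix) and γ⁻¹ = s1^-1 (suffix); strip both.
  Deconjugate: the word is γ·β·γ⁻¹ with γ = s2 (prefix) and γ⁻¹ = s2^-1 (suffix); strip both.
Reduced to β = s1^-1 s2 s3^-1 s2 s1^-1 s2 s3^-1 on 4 strands, 7 crossings.
Compute on β:
Braid: s1^-1 s2 s3^-1 s2 s1^-1 s2 s3^-1 on 4 strands, 7 crossings.
Writhe w = (#positive) - (#negative) = 3 - 4 = -1.
Computing the Kauffman bracket via state sum. There are 2^7 = 128 states.
For each crossing: s=0 is the vertical smoothing, s=1 horizontal. Crossing k contributes A^(sign_k * (1 - 2*s_k)); loop factor d = -A^2 - A^-2.
Tabulate the states by total A-exponent and number of loops L (A-exp: L × count):
  A^7: L=4 ×1
  A^5: L=3 ×7
  A^3: L=2 ×19, L=4 ×2
  A^1: L=1 ×21, L=3 ×14
  A^-1: L=2 ×32, L=4 ×3
  A^-3: L=3 ×21
  A^-5: L=4 ×7
  A^-7: L=5 ×1
Each group contributes A^e * Σ count * d^(L-1):
Powers of d = -A^2 - A^-2: d^2 = A^4 + 2 + A^-4; d^3 = -A^6 - 3*A^2 - 3*A^-2 - A^-6; d^4 = A^8 + 4*A^4 + 6 + 4*A^-4 + A^-8.
  A^7 * (d^3) = -A^13 - 3*A^9 - 3*A^5 - A
  A^5 * (7*d^2) = 7*A^9 + 14*A^5 + 7*A
  A^3 * (19*d + 2*d^3) = -2*A^9 - 25*A^5 - 25*A - 2*A^-3
  A^1 * (21 + 14*d^2) = 14*A^5 + 49*A + 14*A^-3
  A^-1 * (32*d + 3*d^3) = -3*A^5 - 41*A - 41*A^-3 - 3*A^-7
  A^-3 * (21*d^2) = 21*A + 42*A^-3 + 21*A^-7
  A^-5 * (7*d^3) = -7*A - 21*A^-3 - 21*A^-7 - 7*A^-11
  A^-7 * (d^4) = A + 4*A^-3 + 6*A^-7 + 4*A^-11 + A^-15
Summing the groups: <K> = -A^13 + 2*A^9 - 3*A^5 + 4*A - 4*A^-3 + 3*A^-7 - 3*A^-11 + A^-15
Normalise by the writhe: (-A^3)^(-w) = (-A^3)^(1) = -A^3, so f(A) = -A^3 * <K> = A^16 - 2*A^12 + 3*A^8 - 4*A^4 + 4 - 3*A^-4 + 3*A^-8 - A^-12.
Substitute A = t^(-1/4), i.e. A^e → t^(-e/4): V(t) = -t^3 + 3*t^2 - 3*t + 4 - 4*t^-1 + 3*t^-2 - 2*t^-3 + t^-4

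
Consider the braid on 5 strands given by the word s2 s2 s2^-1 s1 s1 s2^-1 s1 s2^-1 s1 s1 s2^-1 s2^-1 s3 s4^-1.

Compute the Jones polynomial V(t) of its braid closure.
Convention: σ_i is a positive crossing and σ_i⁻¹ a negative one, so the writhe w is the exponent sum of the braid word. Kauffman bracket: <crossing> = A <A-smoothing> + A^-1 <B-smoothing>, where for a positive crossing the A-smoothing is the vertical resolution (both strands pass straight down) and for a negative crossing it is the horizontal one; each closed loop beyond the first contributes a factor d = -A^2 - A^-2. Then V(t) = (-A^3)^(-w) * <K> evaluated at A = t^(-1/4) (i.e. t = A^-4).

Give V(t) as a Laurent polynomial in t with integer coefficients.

The presented braid s2 s2 s2^-1 s1 s1 s2^-1 s1 s2^-1 s1 s1 s2^-1 s2^-1 s3 s4^-1 on 5 strands reduces by inverse Markov moves (closure unchanged at each step):
  Destabilize: the word has the form β·s4^-1 where s4^-1 occurs only as the final letter (β ∈ B_4); drop it and the last strand → 4 strands.
  Destabilize: the word has the form β·s3 where s3 occurs only as the final letter (β ∈ B_3); drop it and the last strand → 3 strands.
  Deconjugate: the word is γ·β·γ⁻¹ with γ = s2 s2 (prefix) and γ⁻¹ = s2^-1 s2^-1 (suffix); strip both.
Reduced to β = s2^-1 s1 s1 s2^-1 s1 s2^-1 s1 s1 on 3 strands, 8 crossings.
Compute on β:
Braid: s2^-1 s1 s1 s2^-1 s1 s2^-1 s1 s1 on 3 strands, 8 crossings.
Writhe w = (#positive) - (#negative) = 5 - 3 = 2.
State-sum expansion of <K>. There are 2^8 = 256 states.
For each crossing: s=0 is the vertical smoothing, s=1 horizontal. Crossing k contributes A^(sign_k * (1 - 2*s_k)); loop factor d = -A^2 - A^-2.
Tabulate the states by total A-exponent and number of loops L (A-exp: L × count):
  A^8: L=4 ×1
  A^6: L=3 ×8
  A^4: L=2 ×26, L=4 ×2
  A^2: L=1 ×35, L=3 ×21
  A^0: L=2 ×63, L=4 ×7
  A^-2: L=3 ×55, L=5 ×1
  A^-4: L=4 ×28
  A^-6: L=5 ×8
  A^-8: L=6 ×1
Each group contributes A^e * Σ count * d^(L-1):
Powers of d = -A^2 - A^-2: d^2 = A^4 + 2 + A^-4; d^3 = -A^6 - 3*A^2 - 3*A^-2 - A^-6; d^4 = A^8 + 4*A^4 + 6 + 4*A^-4 + A^-8; d^5 = -A^10 - 5*A^6 - 10*A^2 - 10*A^-2 - 5*A^-6 - A^-10.
  A^8 * (d^3) = -A^14 - 3*A^10 - 3*A^6 - A^2
  A^6 * (8*d^2) = 8*A^10 + 16*A^6 + 8*A^2
  A^4 * (26*d + 2*d^3) = -2*A^10 - 32*A^6 - 32*A^2 - 2*A^-2
  A^2 * (35 + 21*d^2) = 21*A^6 + 77*A^2 + 21*A^-2
  A^0 * (63*d + 7*d^3) = -7*A^6 - 84*A^2 - 84*A^-2 - 7*A^-6
  A^-2 * (55*d^2 + d^4) = A^6 + 59*A^2 + 116*A^-2 + 59*A^-6 + A^-10
  A^-4 * (28*d^3) = -28*A^2 - 84*A^-2 - 84*A^-6 - 28*A^-10
  A^-6 * (8*d^4) = 8*A^2 + 32*A^-2 + 48*A^-6 + 32*A^-10 + 8*A^-14
  A^-8 * (d^5) = -A^2 - 5*A^-2 - 10*A^-6 - 10*A^-10 - 5*A^-14 - A^-18
Summing the groups: <K> = -A^14 + 3*A^10 - 4*A^6 + 6*A^2 - 6*A^-2 + 6*A^-6 - 5*A^-10 + 3*A^-14 - A^-18
Normalise by the writhe: (-A^3)^(-w) = (-A^3)^(-2) = A^-6, so f(A) = A^-6 * <K> = -A^8 + 3*A^4 - 4 + 6*A^-4 - 6*A^-8 + 6*A^-12 - 5*A^-16 + 3*A^-20 - A^-24.
Substitute A = t^(-1/4), i.e. A^e → t^(-e/4): V(t) = -t^6 + 3*t^5 - 5*t^4 + 6*t^3 - 6*t^2 + 6*t - 4 + 3*t^-1 - t^-2

Answer: -t^6 + 3*t^5 - 5*t^4 + 6*t^3 - 6*t^2 + 6*t - 4 + 3*t^-1 - t^-2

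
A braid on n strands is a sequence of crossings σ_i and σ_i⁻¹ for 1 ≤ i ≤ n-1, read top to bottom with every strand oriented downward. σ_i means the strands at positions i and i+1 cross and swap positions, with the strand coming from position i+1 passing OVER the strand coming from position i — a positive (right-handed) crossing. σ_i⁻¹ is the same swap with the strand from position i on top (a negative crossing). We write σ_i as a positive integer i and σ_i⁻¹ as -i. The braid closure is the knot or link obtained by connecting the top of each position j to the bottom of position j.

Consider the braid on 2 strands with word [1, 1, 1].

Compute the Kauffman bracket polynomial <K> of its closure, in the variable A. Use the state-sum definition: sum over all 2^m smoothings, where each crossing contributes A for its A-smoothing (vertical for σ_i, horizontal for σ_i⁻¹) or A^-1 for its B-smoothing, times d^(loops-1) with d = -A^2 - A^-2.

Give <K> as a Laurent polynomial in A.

Braid: s1 s1 s1 on 2 strands, 3 crossings.
Writhe w = (#positive) - (#negative) = 3 - 0 = 3.
Computing the Kauffman bracket via state sum. There are 2^3 = 8 states.
Each crossing splits two ways (0=vertical, 1=horizontal). The state's weight is A^(#A-smoothings - #B-smoothings) * d^(loops - 1).
  state 000: A-exp=+3, loops=2, term = A^3 * d^1
  state 001: A-exp=+1, loops=1, term = A^1 * d^0
  state 010: A-exp=+1, loops=1, term = A^1 * d^0
  state 011: A-exp=-1, loops=2, term = A^-1 * d^1
  state 100: A-exp=+1, loops=1, term = A^1 * d^0
  state 101: A-exp=-1, loops=2, term = A^-1 * d^1
  state 110: A-exp=-1, loops=2, term = A^-1 * d^1
  state 111: A-exp=-3, loops=3, term = A^-3 * d^2
Collect the terms by A-exponent (count of states per loop number):
Powers of d = -A^2 - A^-2: d^2 = A^4 + 2 + A^-4.
  A^3 * (d) = -A^5 - A
  A^1 * (3) = 3*A
  A^-1 * (3*d) = -3*A - 3*A^-3
  A^-3 * (d^2) = A + 2*A^-3 + A^-7
Summing the groups: <K> = -A^5 - A^-3 + A^-7

Answer: -A^5 - A^-3 + A^-7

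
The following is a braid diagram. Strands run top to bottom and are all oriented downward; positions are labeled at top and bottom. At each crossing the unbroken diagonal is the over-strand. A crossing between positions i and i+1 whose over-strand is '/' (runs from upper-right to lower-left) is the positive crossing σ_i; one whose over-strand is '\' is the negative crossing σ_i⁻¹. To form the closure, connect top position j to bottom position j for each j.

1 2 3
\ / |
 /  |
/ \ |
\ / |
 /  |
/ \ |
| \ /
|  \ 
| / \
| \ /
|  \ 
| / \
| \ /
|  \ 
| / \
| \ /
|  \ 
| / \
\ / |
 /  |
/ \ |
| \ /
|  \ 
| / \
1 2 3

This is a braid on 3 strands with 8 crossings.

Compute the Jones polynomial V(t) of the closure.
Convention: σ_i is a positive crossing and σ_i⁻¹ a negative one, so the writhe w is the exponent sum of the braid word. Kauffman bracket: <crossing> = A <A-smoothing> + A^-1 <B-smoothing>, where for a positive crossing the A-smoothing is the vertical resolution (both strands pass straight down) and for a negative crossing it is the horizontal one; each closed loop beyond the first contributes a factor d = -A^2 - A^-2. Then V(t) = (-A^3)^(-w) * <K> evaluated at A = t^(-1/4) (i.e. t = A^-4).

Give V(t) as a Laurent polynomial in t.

Reading the diagram top to bottom ('/'-over between positions i,i+1 = s_i, '\'-over = s_i^-1): braid word = s1 s1 s2^-1 s2^-1 s2^-1 s2^-1 s1 s2^-1.
Braid: s1 s1 s2^-1 s2^-1 s2^-1 s2^-1 s1 s2^-1 on 3 strands, 8 crossings.
Writhe w = (#positive) - (#negative) = 3 - 5 = -2.
Computing the Kauffman bracket via state sum. There are 2^8 = 256 states.
For each crossing: s=0 is the vertical smoothing, s=1 horizontal. Crossing k contributes A^(sign_k * (1 - 2*s_k)); loop factor d = -A^2 - A^-2.
Tabulate the states by total A-exponent and number of loops L (A-exp: L × count):
  A^8: L=6 ×1
  A^6: L=5 ×8
  A^4: L=4 ×27, L=6 ×1
  A^2: L=3 ×48, L=5 ×8
  A^0: L=2 ×47, L=4 ×22, L=6 ×1
  A^-2: L=1 ×23, L=3 ×29, L=5 ×4
  A^-4: L=2 ×22, L=4 ×6
  A^-6: L=3 ×8
  A^-8: L=4 ×1
Each group contributes A^e * Σ count * d^(L-1):
Powers of d = -A^2 - A^-2: d^2 = A^4 + 2 + A^-4; d^3 = -A^6 - 3*A^2 - 3*A^-2 - A^-6; d^4 = A^8 + 4*A^4 + 6 + 4*A^-4 + A^-8; d^5 = -A^10 - 5*A^6 - 10*A^2 - 10*A^-2 - 5*A^-6 - A^-10.
  A^8 * (d^5) = -A^18 - 5*A^14 - 10*A^10 - 10*A^6 - 5*A^2 - A^-2
  A^6 * (8*d^4) = 8*A^14 + 32*A^10 + 48*A^6 + 32*A^2 + 8*A^-2
  A^4 * (27*d^3 + d^5) = -A^14 - 32*A^10 - 91*A^6 - 91*A^2 - 32*A^-2 - A^-6
  A^2 * (48*d^2 + 8*d^4) = 8*A^10 + 80*A^6 + 144*A^2 + 80*A^-2 + 8*A^-6
  A^0 * (47*d + 22*d^3 + d^5) = -A^10 - 27*A^6 - 123*A^2 - 123*A^-2 - 27*A^-6 - A^-10
  A^-2 * (23 + 29*d^2 + 4*d^4) = 4*A^6 + 45*A^2 + 105*A^-2 + 45*A^-6 + 4*A^-10
  A^-4 * (22*d + 6*d^3) = -6*A^2 - 40*A^-2 - 40*A^-6 - 6*A^-10
  A^-6 * (8*d^2) = 8*A^-2 + 16*A^-6 + 8*A^-10
  A^-8 * (d^3) = -A^-2 - 3*A^-6 - 3*A^-10 - A^-14
Summing the groups: <K> = -A^18 + 2*A^14 - 3*A^10 + 4*A^6 - 4*A^2 + 4*A^-2 - 2*A^-6 + 2*A^-10 - A^-14
Normalise by the writhe: (-A^3)^(-w) = (-A^3)^(2) = A^6, so f(A) = A^6 * <K> = -A^24 + 2*A^20 - 3*A^16 + 4*A^12 - 4*A^8 + 4*A^4 - 2 + 2*A^-4 - A^-8.
Substitute A = t^(-1/4), i.e. A^e → t^(-e/4): V(t) = -t^2 + 2*t - 2 + 4*t^-1 - 4*t^-2 + 4*t^-3 - 3*t^-4 + 2*t^-5 - t^-6

Answer: -t^2 + 2*t - 2 + 4*t^-1 - 4*t^-2 + 4*t^-3 - 3*t^-4 + 2*t^-5 - t^-6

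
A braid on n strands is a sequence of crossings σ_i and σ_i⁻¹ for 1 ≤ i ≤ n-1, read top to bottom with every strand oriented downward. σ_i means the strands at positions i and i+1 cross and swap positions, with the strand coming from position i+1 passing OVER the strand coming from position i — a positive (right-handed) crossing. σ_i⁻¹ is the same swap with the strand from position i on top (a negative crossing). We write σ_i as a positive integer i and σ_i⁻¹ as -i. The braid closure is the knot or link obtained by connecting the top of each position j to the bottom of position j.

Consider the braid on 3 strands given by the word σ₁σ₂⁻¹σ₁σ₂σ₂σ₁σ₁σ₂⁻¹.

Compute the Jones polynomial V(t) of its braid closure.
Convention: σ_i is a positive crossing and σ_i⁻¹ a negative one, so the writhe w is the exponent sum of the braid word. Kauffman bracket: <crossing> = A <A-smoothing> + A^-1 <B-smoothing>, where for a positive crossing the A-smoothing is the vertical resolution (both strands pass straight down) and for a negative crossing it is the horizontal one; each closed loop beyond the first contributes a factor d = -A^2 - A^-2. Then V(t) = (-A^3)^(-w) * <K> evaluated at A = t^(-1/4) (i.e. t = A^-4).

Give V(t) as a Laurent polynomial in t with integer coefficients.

t^7 - 2*t^6 + 2*t^5 - 3*t^4 + 3*t^3 - 2*t^2 + 2*t

Derivation:
Braid: s1 s2^-1 s1 s2 s2 s1 s1 s2^-1 on 3 strands, 8 crossings.
Writhe w = (#positive) - (#negative) = 6 - 2 = 4.
Computing the Kauffman bracket via state sum. There are 2^8 = 256 states.
Smooth each crossing (0=||, 1=⌣⌢); contribution A^(Σ sign_k(1-2s_k)) * d^(L-1).
Tabulate the states by total A-exponent and number of loops L (A-exp: L × count):
  A^8: L=3 ×1
  A^6: L=2 ×6, L=4 ×2
  A^4: L=1 ×11, L=3 ×16, L=5 ×1
  A^2: L=2 ×47, L=4 ×9
  A^0: L=1 ×26, L=3 ×43, L=5 ×1
  A^-2: L=2 ×41, L=4 ×15
  A^-4: L=3 ×26, L=5 ×2
  A^-6: L=4 ×8
  A^-8: L=5 ×1
Each group contributes A^e * Σ count * d^(L-1):
Powers of d = -A^2 - A^-2: d^2 = A^4 + 2 + A^-4; d^3 = -A^6 - 3*A^2 - 3*A^-2 - A^-6; d^4 = A^8 + 4*A^4 + 6 + 4*A^-4 + A^-8.
  A^8 * (d^2) = A^12 + 2*A^8 + A^4
  A^6 * (6*d + 2*d^3) = -2*A^12 - 12*A^8 - 12*A^4 - 2
  A^4 * (11 + 16*d^2 + d^4) = A^12 + 20*A^8 + 49*A^4 + 20 + A^-4
  A^2 * (47*d + 9*d^3) = -9*A^8 - 74*A^4 - 74 - 9*A^-4
  A^0 * (26 + 43*d^2 + d^4) = A^8 + 47*A^4 + 118 + 47*A^-4 + A^-8
  A^-2 * (41*d + 15*d^3) = -15*A^4 - 86 - 86*A^-4 - 15*A^-8
  A^-4 * (26*d^2 + 2*d^4) = 2*A^4 + 34 + 64*A^-4 + 34*A^-8 + 2*A^-12
  A^-6 * (8*d^3) = -8 - 24*A^-4 - 24*A^-8 - 8*A^-12
  A^-8 * (d^4) = 1 + 4*A^-4 + 6*A^-8 + 4*A^-12 + A^-16
Summing the groups: <K> = 2*A^8 - 2*A^4 + 3 - 3*A^-4 + 2*A^-8 - 2*A^-12 + A^-16
Normalise by the writhe: (-A^3)^(-w) = (-A^3)^(-4) = A^-12, so f(A) = A^-12 * <K> = 2*A^-4 - 2*A^-8 + 3*A^-12 - 3*A^-16 + 2*A^-20 - 2*A^-24 + A^-28.
Substitute A = t^(-1/4), i.e. A^e → t^(-e/4): V(t) = t^7 - 2*t^6 + 2*t^5 - 3*t^4 + 3*t^3 - 2*t^2 + 2*t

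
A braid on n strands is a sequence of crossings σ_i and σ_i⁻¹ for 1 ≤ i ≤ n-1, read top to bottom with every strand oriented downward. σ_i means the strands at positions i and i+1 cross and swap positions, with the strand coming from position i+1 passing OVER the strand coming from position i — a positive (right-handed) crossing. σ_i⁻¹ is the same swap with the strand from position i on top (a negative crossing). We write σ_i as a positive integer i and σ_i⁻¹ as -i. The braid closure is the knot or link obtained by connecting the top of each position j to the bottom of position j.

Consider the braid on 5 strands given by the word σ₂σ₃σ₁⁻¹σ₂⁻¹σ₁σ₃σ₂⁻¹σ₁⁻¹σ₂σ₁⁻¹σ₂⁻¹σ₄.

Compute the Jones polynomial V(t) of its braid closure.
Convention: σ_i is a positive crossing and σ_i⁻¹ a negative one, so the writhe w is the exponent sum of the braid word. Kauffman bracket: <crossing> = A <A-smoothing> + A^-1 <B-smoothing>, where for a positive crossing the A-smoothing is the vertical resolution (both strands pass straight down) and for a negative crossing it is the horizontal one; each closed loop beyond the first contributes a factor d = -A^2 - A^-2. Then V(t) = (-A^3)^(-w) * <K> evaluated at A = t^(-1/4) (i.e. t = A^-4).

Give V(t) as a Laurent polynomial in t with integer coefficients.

t^2 - 2*t + 3 - 3*t^-1 + 3*t^-2 - 2*t^-3 + 2*t^-4 - t^-5

Derivation:
The presented braid s2 s3 s1^-1 s2^-1 s1 s3 s2^-1 s1^-1 s2 s1^-1 s2^-1 s4 on 5 strands reduces by inverse Markov moves (closure unchanged at each step):
  Destabilize: the word has the form β·s4 where s4 occurs only as the final letter (β ∈ B_4); drop it and the last strand → 4 strands.
  Deconjugate: the word is γ·β·γ⁻¹ with γ = s2 (prefix) and γ⁻¹ = s2^-1 (suffix); strip both.
Reduced to β = s3 s1^-1 s2^-1 s1 s3 s2^-1 s1^-1 s2 s1^-1 on 4 strands, 9 crossings.
Compute on β:
Braid: s3 s1^-1 s2^-1 s1 s3 s2^-1 s1^-1 s2 s1^-1 on 4 strands, 9 crossings.
Writhe w = (#positive) - (#negative) = 4 - 5 = -1.
State-sum expansion of <K>. There are 2^9 = 512 states.
For each crossing: s=0 is the vertical smoothing, s=1 horizontal. Crossing k contributes A^(sign_k * (1 - 2*s_k)); loop factor d = -A^2 - A^-2.
Tabulate the states by total A-exponent and number of loops L (A-exp: L × count):
  A^9: L=5 ×1
  A^7: L=4 ×9
  A^5: L=3 ×32, L=5 ×4
  A^3: L=2 ×53, L=4 ×30, L=6 ×1
  A^1: L=1 ×35, L=3 ×80, L=5 ×11
  A^-1: L=2 ×86, L=4 ×39, L=6 ×1
  A^-3: L=1 ×21, L=3 ×58, L=5 ×5
  A^-5: L=2 ×26, L=4 ×10
  A^-7: L=1 ×3, L=3 ×6
  A^-9: L=2 ×1
Each group contributes A^e * Σ count * d^(L-1):
Powers of d = -A^2 - A^-2: d^2 = A^4 + 2 + A^-4; d^3 = -A^6 - 3*A^2 - 3*A^-2 - A^-6; d^4 = A^8 + 4*A^4 + 6 + 4*A^-4 + A^-8; d^5 = -A^10 - 5*A^6 - 10*A^2 - 10*A^-2 - 5*A^-6 - A^-10.
  A^9 * (d^4) = A^17 + 4*A^13 + 6*A^9 + 4*A^5 + A
  A^7 * (9*d^3) = -9*A^13 - 27*A^9 - 27*A^5 - 9*A
  A^5 * (32*d^2 + 4*d^4) = 4*A^13 + 48*A^9 + 88*A^5 + 48*A + 4*A^-3
  A^3 * (53*d + 30*d^3 + d^5) = -A^13 - 35*A^9 - 153*A^5 - 153*A - 35*A^-3 - A^-7
  A^1 * (35 + 80*d^2 + 11*d^4) = 11*A^9 + 124*A^5 + 261*A + 124*A^-3 + 11*A^-7
  A^-1 * (86*d + 39*d^3 + d^5) = -A^9 - 44*A^5 - 213*A - 213*A^-3 - 44*A^-7 - A^-11
  A^-3 * (21 + 58*d^2 + 5*d^4) = 5*A^5 + 78*A + 167*A^-3 + 78*A^-7 + 5*A^-11
  A^-5 * (26*d + 10*d^3) = -10*A - 56*A^-3 - 56*A^-7 - 10*A^-11
  A^-7 * (3 + 6*d^2) = 6*A^-3 + 15*A^-7 + 6*A^-11
  A^-9 * (d) = -A^-7 - A^-11
Summing the groups: <K> = A^17 - 2*A^13 + 2*A^9 - 3*A^5 + 3*A - 3*A^-3 + 2*A^-7 - A^-11
Normalise by the writhe: (-A^3)^(-w) = (-A^3)^(1) = -A^3, so f(A) = -A^3 * <K> = -A^20 + 2*A^16 - 2*A^12 + 3*A^8 - 3*A^4 + 3 - 2*A^-4 + A^-8.
Substitute A = t^(-1/4), i.e. A^e → t^(-e/4): V(t) = t^2 - 2*t + 3 - 3*t^-1 + 3*t^-2 - 2*t^-3 + 2*t^-4 - t^-5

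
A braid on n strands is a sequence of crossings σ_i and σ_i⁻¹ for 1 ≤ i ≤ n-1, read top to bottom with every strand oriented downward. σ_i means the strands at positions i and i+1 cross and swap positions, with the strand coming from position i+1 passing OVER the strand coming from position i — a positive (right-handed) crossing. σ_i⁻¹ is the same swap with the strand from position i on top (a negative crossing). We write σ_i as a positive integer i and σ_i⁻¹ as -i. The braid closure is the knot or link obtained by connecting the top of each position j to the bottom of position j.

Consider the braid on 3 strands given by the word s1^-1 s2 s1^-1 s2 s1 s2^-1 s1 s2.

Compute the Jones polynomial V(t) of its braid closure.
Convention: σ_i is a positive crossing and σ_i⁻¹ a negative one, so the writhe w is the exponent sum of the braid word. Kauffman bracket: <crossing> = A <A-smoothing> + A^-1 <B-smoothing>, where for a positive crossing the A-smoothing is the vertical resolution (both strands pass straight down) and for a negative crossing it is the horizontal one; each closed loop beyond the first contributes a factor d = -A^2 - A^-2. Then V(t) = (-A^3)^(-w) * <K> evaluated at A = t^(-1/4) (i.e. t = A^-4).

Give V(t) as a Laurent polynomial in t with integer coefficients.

Braid: s1^-1 s2 s1^-1 s2 s1 s2^-1 s1 s2 on 3 strands, 8 crossings.
Writhe w = (#positive) - (#negative) = 5 - 3 = 2.
Computing the Kauffman bracket via state sum. There are 2^8 = 256 states.
Each crossing splits two ways (0=vertical, 1=horizontal). The state's weight is A^(#A-smoothings - #B-smoothings) * d^(loops - 1).
Tabulate the states by total A-exponent and number of loops L (A-exp: L × count):
  A^8: L=2 ×1
  A^6: L=1 ×3, L=3 ×5
  A^4: L=2 ×22, L=4 ×6
  A^2: L=1 ×18, L=3 ×37, L=5 ×1
  A^0: L=2 ×58, L=4 ×12
  A^-2: L=1 ×24, L=3 ×31, L=5 ×1
  A^-4: L=2 ×23, L=4 ×5
  A^-6: L=3 ×8
  A^-8: L=4 ×1
Each group contributes A^e * Σ count * d^(L-1):
Powers of d = -A^2 - A^-2: d^2 = A^4 + 2 + A^-4; d^3 = -A^6 - 3*A^2 - 3*A^-2 - A^-6; d^4 = A^8 + 4*A^4 + 6 + 4*A^-4 + A^-8.
  A^8 * (d) = -A^10 - A^6
  A^6 * (3 + 5*d^2) = 5*A^10 + 13*A^6 + 5*A^2
  A^4 * (22*d + 6*d^3) = -6*A^10 - 40*A^6 - 40*A^2 - 6*A^-2
  A^2 * (18 + 37*d^2 + d^4) = A^10 + 41*A^6 + 98*A^2 + 41*A^-2 + A^-6
  A^0 * (58*d + 12*d^3) = -12*A^6 - 94*A^2 - 94*A^-2 - 12*A^-6
  A^-2 * (24 + 31*d^2 + d^4) = A^6 + 35*A^2 + 92*A^-2 + 35*A^-6 + A^-10
  A^-4 * (23*d + 5*d^3) = -5*A^2 - 38*A^-2 - 38*A^-6 - 5*A^-10
  A^-6 * (8*d^2) = 8*A^-2 + 16*A^-6 + 8*A^-10
  A^-8 * (d^3) = -A^-2 - 3*A^-6 - 3*A^-10 - A^-14
Summing the groups: <K> = -A^10 + 2*A^6 - A^2 + 2*A^-2 - A^-6 + A^-10 - A^-14
Normalise by the writhe: (-A^3)^(-w) = (-A^3)^(-2) = A^-6, so f(A) = A^-6 * <K> = -A^4 + 2 - A^-4 + 2*A^-8 - A^-12 + A^-16 - A^-20.
Substitute A = t^(-1/4), i.e. A^e → t^(-e/4): V(t) = -t^5 + t^4 - t^3 + 2*t^2 - t + 2 - t^-1

Answer: -t^5 + t^4 - t^3 + 2*t^2 - t + 2 - t^-1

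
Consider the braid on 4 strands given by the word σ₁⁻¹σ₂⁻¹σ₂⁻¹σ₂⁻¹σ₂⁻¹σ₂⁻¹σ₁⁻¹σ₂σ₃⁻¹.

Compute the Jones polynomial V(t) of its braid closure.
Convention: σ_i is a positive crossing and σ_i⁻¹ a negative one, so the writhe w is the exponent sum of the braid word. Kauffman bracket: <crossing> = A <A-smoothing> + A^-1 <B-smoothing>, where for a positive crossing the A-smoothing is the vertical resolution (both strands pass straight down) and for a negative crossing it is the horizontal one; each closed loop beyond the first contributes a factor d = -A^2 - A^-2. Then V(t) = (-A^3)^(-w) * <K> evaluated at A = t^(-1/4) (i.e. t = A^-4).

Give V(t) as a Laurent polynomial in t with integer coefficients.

The presented braid s1^-1 s2^-1 s2^-1 s2^-1 s2^-1 s2^-1 s1^-1 s2 s3^-1 on 4 strands reduces by inverse Markov moves (closure unchanged at each step):
  Destabilize: the word has the form β·s3^-1 where s3^-1 occurs only as the final letter (β ∈ B_3); drop it and the last strand → 3 strands.
Reduced to β = s1^-1 s2^-1 s2^-1 s2^-1 s2^-1 s2^-1 s1^-1 s2 on 3 strands, 8 crossings.
Compute on β:
Braid: s1^-1 s2^-1 s2^-1 s2^-1 s2^-1 s2^-1 s1^-1 s2 on 3 strands, 8 crossings.
Writhe w = (#positive) - (#negative) = 1 - 7 = -6.
State-sum expansion of <K>. There are 2^8 = 256 states.
Each crossing splits two ways (0=vertical, 1=horizontal). The state's weight is A^(#A-smoothings - #B-smoothings) * d^(loops - 1).
Tabulate the states by total A-exponent and number of loops L (A-exp: L × count):
  A^8: L=6 ×1
  A^6: L=5 ×8
  A^4: L=4 ×25, L=6 ×3
  A^2: L=3 ×40, L=5 ×15, L=7 ×1
  A^0: L=2 ×35, L=4 ×30, L=6 ×5
  A^-2: L=1 ×15, L=3 ×31, L=5 ×10
  A^-4: L=2 ×18, L=4 ×10
  A^-6: L=1 ×2, L=3 ×6
  A^-8: L=2 ×1
Each group contributes A^e * Σ count * d^(L-1):
Powers of d = -A^2 - A^-2: d^2 = A^4 + 2 + A^-4; d^3 = -A^6 - 3*A^2 - 3*A^-2 - A^-6; d^4 = A^8 + 4*A^4 + 6 + 4*A^-4 + A^-8; d^5 = -A^10 - 5*A^6 - 10*A^2 - 10*A^-2 - 5*A^-6 - A^-10; d^6 = A^12 + 6*A^8 + 15*A^4 + 20 + 15*A^-4 + 6*A^-8 + A^-12.
  A^8 * (d^5) = -A^18 - 5*A^14 - 10*A^10 - 10*A^6 - 5*A^2 - A^-2
  A^6 * (8*d^4) = 8*A^14 + 32*A^10 + 48*A^6 + 32*A^2 + 8*A^-2
  A^4 * (25*d^3 + 3*d^5) = -3*A^14 - 40*A^10 - 105*A^6 - 105*A^2 - 40*A^-2 - 3*A^-6
  A^2 * (40*d^2 + 15*d^4 + d^6) = A^14 + 21*A^10 + 115*A^6 + 190*A^2 + 115*A^-2 + 21*A^-6 + A^-10
  A^0 * (35*d + 30*d^3 + 5*d^5) = -5*A^10 - 55*A^6 - 175*A^2 - 175*A^-2 - 55*A^-6 - 5*A^-10
  A^-2 * (15 + 31*d^2 + 10*d^4) = 10*A^6 + 71*A^2 + 137*A^-2 + 71*A^-6 + 10*A^-10
  A^-4 * (18*d + 10*d^3) = -10*A^2 - 48*A^-2 - 48*A^-6 - 10*A^-10
  A^-6 * (2 + 6*d^2) = 6*A^-2 + 14*A^-6 + 6*A^-10
  A^-8 * (d) = -A^-6 - A^-10
Summing the groups: <K> = -A^18 + A^14 - 2*A^10 + 3*A^6 - 2*A^2 + 2*A^-2 - A^-6 + A^-10
Normalise by the writhe: (-A^3)^(-w) = (-A^3)^(6) = A^18, so f(A) = A^18 * <K> = -A^36 + A^32 - 2*A^28 + 3*A^24 - 2*A^20 + 2*A^16 - A^12 + A^8.
Substitute A = t^(-1/4), i.e. A^e → t^(-e/4): V(t) = t^-2 - t^-3 + 2*t^-4 - 2*t^-5 + 3*t^-6 - 2*t^-7 + t^-8 - t^-9

Answer: t^-2 - t^-3 + 2*t^-4 - 2*t^-5 + 3*t^-6 - 2*t^-7 + t^-8 - t^-9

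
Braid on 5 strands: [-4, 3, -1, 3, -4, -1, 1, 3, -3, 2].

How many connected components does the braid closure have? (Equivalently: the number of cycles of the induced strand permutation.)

Track the strand permutation on 5 strands, starting from identity.
  step 1: s4^-1 swaps positions 4,5 -> [1 2 3 5 4]
  step 2: s3 swaps positions 3,4 -> [1 2 5 3 4]
  step 3: s1^-1 swaps positions 1,2 -> [2 1 5 3 4]
  step 4: s3 swaps positions 3,4 -> [2 1 3 5 4]
  step 5: s4^-1 swaps positions 4,5 -> [2 1 3 4 5]
  step 6: s1^-1 swaps positions 1,2 -> [1 2 3 4 5]
  step 7: s1 swaps positions 1,2 -> [2 1 3 4 5]
  step 8: s3 swaps positions 3,4 -> [2 1 4 3 5]
  step 9: s3^-1 swaps positions 3,4 -> [2 1 3 4 5]
  step 10: s2 swaps positions 2,3 -> [2 3 1 4 5]
Final permutation (position -> original strand): [2 3 1 4 5]
Closure components = cycle count of this permutation = 3.

Answer: 3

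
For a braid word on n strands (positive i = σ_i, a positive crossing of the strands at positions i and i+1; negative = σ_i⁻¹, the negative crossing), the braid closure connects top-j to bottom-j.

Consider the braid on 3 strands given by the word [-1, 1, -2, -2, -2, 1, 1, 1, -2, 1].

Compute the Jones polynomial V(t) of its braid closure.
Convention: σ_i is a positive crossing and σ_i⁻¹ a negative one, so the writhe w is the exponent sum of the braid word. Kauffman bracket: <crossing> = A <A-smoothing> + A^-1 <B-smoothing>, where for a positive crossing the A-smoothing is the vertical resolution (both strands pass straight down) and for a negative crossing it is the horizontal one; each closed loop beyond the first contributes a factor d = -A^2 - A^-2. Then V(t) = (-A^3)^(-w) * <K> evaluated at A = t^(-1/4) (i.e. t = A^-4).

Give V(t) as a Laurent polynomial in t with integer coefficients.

The presented braid s1^-1 s1 s2^-1 s2^-1 s2^-1 s1 s1 s1 s2^-1 s1 on 3 strands reduces by inverse Markov moves (closure unchanged at each step):
  Deconjugate: the word is γ·β·γ⁻¹ with γ = s1^-1 (prefix) and γ⁻¹ = s1 (suffix); strip both.
Reduced to β = s1 s2^-1 s2^-1 s2^-1 s1 s1 s1 s2^-1 on 3 strands, 8 crossings.
Compute on β:
Braid: s1 s2^-1 s2^-1 s2^-1 s1 s1 s1 s2^-1 on 3 strands, 8 crossings.
Writhe w = (#positive) - (#negative) = 4 - 4 = 0.
Computing the Kauffman bracket via state sum. There are 2^8 = 256 states.
Each crossing splits two ways (0=vertical, 1=horizontal). The state's weight is A^(#A-smoothings - #B-smoothings) * d^(loops - 1).
Tabulate the states by total A-exponent and number of loops L (A-exp: L × count):
  A^8: L=5 ×1
  A^6: L=4 ×8
  A^4: L=3 ×25, L=5 ×3
  A^2: L=2 ×37, L=4 ×18, L=6 ×1
  A^0: L=1 ×25, L=3 ×37, L=5 ×8
  A^-2: L=2 ×37, L=4 ×18, L=6 ×1
  A^-4: L=3 ×25, L=5 ×3
  A^-6: L=4 ×8
  A^-8: L=5 ×1
Each group contributes A^e * Σ count * d^(L-1):
Powers of d = -A^2 - A^-2: d^2 = A^4 + 2 + A^-4; d^3 = -A^6 - 3*A^2 - 3*A^-2 - A^-6; d^4 = A^8 + 4*A^4 + 6 + 4*A^-4 + A^-8; d^5 = -A^10 - 5*A^6 - 10*A^2 - 10*A^-2 - 5*A^-6 - A^-10.
  A^8 * (d^4) = A^16 + 4*A^12 + 6*A^8 + 4*A^4 + 1
  A^6 * (8*d^3) = -8*A^12 - 24*A^8 - 24*A^4 - 8
  A^4 * (25*d^2 + 3*d^4) = 3*A^12 + 37*A^8 + 68*A^4 + 37 + 3*A^-4
  A^2 * (37*d + 18*d^3 + d^5) = -A^12 - 23*A^8 - 101*A^4 - 101 - 23*A^-4 - A^-8
  A^0 * (25 + 37*d^2 + 8*d^4) = 8*A^8 + 69*A^4 + 147 + 69*A^-4 + 8*A^-8
  A^-2 * (37*d + 18*d^3 + d^5) = -A^8 - 23*A^4 - 101 - 101*A^-4 - 23*A^-8 - A^-12
  A^-4 * (25*d^2 + 3*d^4) = 3*A^4 + 37 + 68*A^-4 + 37*A^-8 + 3*A^-12
  A^-6 * (8*d^3) = -8 - 24*A^-4 - 24*A^-8 - 8*A^-12
  A^-8 * (d^4) = 1 + 4*A^-4 + 6*A^-8 + 4*A^-12 + A^-16
Summing the groups: <K> = A^16 - 2*A^12 + 3*A^8 - 4*A^4 + 5 - 4*A^-4 + 3*A^-8 - 2*A^-12 + A^-16
Normalise by the writhe: (-A^3)^(-w) = (-A^3)^(0) = 1, so f(A) = 1 * <K> = A^16 - 2*A^12 + 3*A^8 - 4*A^4 + 5 - 4*A^-4 + 3*A^-8 - 2*A^-12 + A^-16.
Substitute A = t^(-1/4), i.e. A^e → t^(-e/4): V(t) = t^4 - 2*t^3 + 3*t^2 - 4*t + 5 - 4*t^-1 + 3*t^-2 - 2*t^-3 + t^-4

Answer: t^4 - 2*t^3 + 3*t^2 - 4*t + 5 - 4*t^-1 + 3*t^-2 - 2*t^-3 + t^-4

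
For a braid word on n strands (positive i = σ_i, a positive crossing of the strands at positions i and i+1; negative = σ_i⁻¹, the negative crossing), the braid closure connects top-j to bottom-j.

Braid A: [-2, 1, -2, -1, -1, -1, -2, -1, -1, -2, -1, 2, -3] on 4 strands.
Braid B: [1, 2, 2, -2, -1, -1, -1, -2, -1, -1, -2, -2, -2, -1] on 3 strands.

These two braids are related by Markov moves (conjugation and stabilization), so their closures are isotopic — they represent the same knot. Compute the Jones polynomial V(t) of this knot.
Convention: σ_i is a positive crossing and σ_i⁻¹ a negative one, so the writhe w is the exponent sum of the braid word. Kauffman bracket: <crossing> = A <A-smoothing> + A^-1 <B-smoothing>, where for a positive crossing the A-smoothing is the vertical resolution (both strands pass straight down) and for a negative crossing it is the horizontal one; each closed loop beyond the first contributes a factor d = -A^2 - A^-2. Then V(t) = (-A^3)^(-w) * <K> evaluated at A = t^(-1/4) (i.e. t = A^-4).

t^-3 + t^-5 - t^-8

Derivation:
Markov-equivalent braids have isotopic closures, hence identical knot invariants. Strip the Markov moves from each word to reach a common short braid β, then compute V(t) once on β.
Braid A: s2^-1 s1 s2^-1 s1^-1 s1^-1 s1^-1 s2^-1 s1^-1 s1^-1 s2^-1 s1^-1 s2 s3^-1 on 4 strands reduces by inverse Markov moves (closure unchanged at each step):
  Destabilize: the word has the form β·s3^-1 where s3^-1 occurs only as the final letter (β ∈ B_3); drop it and the last strand → 3 strands.
  Deconjugate: the word is γ·β·γ⁻¹ with γ = s2^-1 s1 (prefix) and γ⁻¹ = s1^-1 s2 (suffix); strip both.
Reduced to β = s2^-1 s1^-1 s1^-1 s1^-1 s2^-1 s1^-1 s1^-1 s2^-1 on 3 strands, 8 crossings.
Braid B: s1 s2 s2 s2^-1 s1^-1 s1^-1 s1^-1 s2^-1 s1^-1 s1^-1 s2^-1 s2^-1 s2^-1 s1^-1 on 3 strands reduces by inverse Markov moves (closure unchanged at each step):
  Deconjugate: the word is γ·β·γ⁻¹ with γ = s1 s2 (prefix) and γ⁻¹ = s2^-1 s1^-1 (suffix); strip both.
  Deconjugate: the word is γ·β·γ⁻¹ with γ = s2 (prefix) and γ⁻¹ = s2^-1 (suffix); strip both.
Reduced to β = s2^-1 s1^-1 s1^-1 s1^-1 s2^-1 s1^-1 s1^-1 s2^-1 on 3 strands, 8 crossings.
Both give the same β = s2^-1 s1^-1 s1^-1 s1^-1 s2^-1 s1^-1 s1^-1 s2^-1 on 3 strands, so one state sum suffices:
Braid: s2^-1 s1^-1 s1^-1 s1^-1 s2^-1 s1^-1 s1^-1 s2^-1 on 3 strands, 8 crossings.
Writhe w = (#positive) - (#negative) = 0 - 8 = -8.
State-sum expansion of <K>. There are 2^8 = 256 states.
For each crossing: s=0 is the vertical smoothing, s=1 horizontal. Crossing k contributes A^(sign_k * (1 - 2*s_k)); loop factor d = -A^2 - A^-2.
Tabulate the states by total A-exponent and number of loops L (A-exp: L × count):
  A^8: L=5 ×1
  A^6: L=4 ×7, L=6 ×1
  A^4: L=3 ×19, L=5 ×9
  A^2: L=2 ×24, L=4 ×31, L=6 ×1
  A^0: L=1 ×12, L=3 ×53, L=5 ×5
  A^-2: L=2 ×45, L=4 ×11
  A^-4: L=1 ×15, L=3 ×13
  A^-6: L=2 ×8
  A^-8: L=3 ×1
Each group contributes A^e * Σ count * d^(L-1):
Powers of d = -A^2 - A^-2: d^2 = A^4 + 2 + A^-4; d^3 = -A^6 - 3*A^2 - 3*A^-2 - A^-6; d^4 = A^8 + 4*A^4 + 6 + 4*A^-4 + A^-8; d^5 = -A^10 - 5*A^6 - 10*A^2 - 10*A^-2 - 5*A^-6 - A^-10.
  A^8 * (d^4) = A^16 + 4*A^12 + 6*A^8 + 4*A^4 + 1
  A^6 * (7*d^3 + d^5) = -A^16 - 12*A^12 - 31*A^8 - 31*A^4 - 12 - A^-4
  A^4 * (19*d^2 + 9*d^4) = 9*A^12 + 55*A^8 + 92*A^4 + 55 + 9*A^-4
  A^2 * (24*d + 31*d^3 + d^5) = -A^12 - 36*A^8 - 127*A^4 - 127 - 36*A^-4 - A^-8
  A^0 * (12 + 53*d^2 + 5*d^4) = 5*A^8 + 73*A^4 + 148 + 73*A^-4 + 5*A^-8
  A^-2 * (45*d + 11*d^3) = -11*A^4 - 78 - 78*A^-4 - 11*A^-8
  A^-4 * (15 + 13*d^2) = 13 + 41*A^-4 + 13*A^-8
  A^-6 * (8*d) = -8*A^-4 - 8*A^-8
  A^-8 * (d^2) = A^-4 + 2*A^-8 + A^-12
Summing the groups: <K> = -A^8 + A^-4 + A^-12
Normalise by the writhe: (-A^3)^(-w) = (-A^3)^(8) = A^24, so f(A) = A^24 * <K> = -A^32 + A^20 + A^12.
Substitute A = t^(-1/4), i.e. A^e → t^(-e/4): V(t) = t^-3 + t^-5 - t^-8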